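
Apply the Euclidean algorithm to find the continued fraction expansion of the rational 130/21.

Run the Euclidean algorithm on 130 and 21; the successive quotients are the partial quotients a_0, a_1, ... (each step inverts the fractional part left over by the previous one):
  130 = 6*21 + 4, so a_0 = 6.
  21 = 5*4 + 1, so a_1 = 5.
  4 = 4*1 + 0, so a_2 = 4.
The remainder reaches 0 after 3 divisions, so the expansion has 3 partial quotients, read off in order.

[6; 5, 4]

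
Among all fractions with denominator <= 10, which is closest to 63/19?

33/10

Expand x = 63/19 as a continued fraction with the Euclidean algorithm:
  63 = 3*19 + 6, so a_0 = 3.
  19 = 3*6 + 1, so a_1 = 3.
  6 = 6*1 + 0, so a_2 = 6.
so x = [3; 3, 6].
Convergents (p_i = a_i*p_{i-1} + p_{i-2}, q_i = a_i*q_{i-1} + q_{i-2} with p_{-2}=0, p_{-1}=1, q_{-2}=1, q_{-1}=0), until the denominator exceeds 10:
  i=0: a_0=3, p_0 = 3*1 + 0 = 3, q_0 = 3*0 + 1 = 1.
  i=1: a_1=3, p_1 = 3*3 + 1 = 10, q_1 = 3*1 + 0 = 3.
  i=2: a_2=6, p_2 = 6*10 + 3 = 63, q_2 = 6*3 + 1 = 19.
q_2 = 19 > 10, so the last convergent with denominator <= 10 is p_1/q_1 = 10/3.
The closest fraction with denominator <= 10 is either p_1/q_1 or the intermediate fraction (k*p_1 + p_0)/(k*q_1 + q_0) with the largest k >= 1 whose denominator stays <= 10; these approach x as k grows, and every other convergent or intermediate fraction in range is farther away.
Largest k: floor((10 - q_0)/q_1) = floor((10 - 1)/3) = 3.
That gives (3*10 + 3)/(3*3 + 1) = 33/10.
Compare the errors: |x - 10/3| = |63*3 - 10*19|/(19*3) = 1/57, and |x - 33/10| = |63*10 - 33*19|/(19*10) = 3/190.
Cross-multiplying, 3*57 = 171 < 190 = 1*190, so 3/190 is smaller: the intermediate fraction 33/10 is closer to x than 10/3.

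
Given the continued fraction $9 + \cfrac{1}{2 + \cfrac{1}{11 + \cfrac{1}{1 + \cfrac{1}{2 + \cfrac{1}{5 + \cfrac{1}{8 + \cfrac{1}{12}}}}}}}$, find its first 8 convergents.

Using the convergent recurrence p_i = a_i*p_{i-1} + p_{i-2}, q_i = a_i*q_{i-1} + q_{i-2} with p_{-2}=0, p_{-1}=1, q_{-2}=1, q_{-1}=0:
  i=0: a_0=9, p_0 = 9*1 + 0 = 9, q_0 = 9*0 + 1 = 1.
  i=1: a_1=2, p_1 = 2*9 + 1 = 19, q_1 = 2*1 + 0 = 2.
  i=2: a_2=11, p_2 = 11*19 + 9 = 218, q_2 = 11*2 + 1 = 23.
  i=3: a_3=1, p_3 = 1*218 + 19 = 237, q_3 = 1*23 + 2 = 25.
  i=4: a_4=2, p_4 = 2*237 + 218 = 692, q_4 = 2*25 + 23 = 73.
  i=5: a_5=5, p_5 = 5*692 + 237 = 3697, q_5 = 5*73 + 25 = 390.
  i=6: a_6=8, p_6 = 8*3697 + 692 = 30268, q_6 = 8*390 + 73 = 3193.
  i=7: a_7=12, p_7 = 12*30268 + 3697 = 366913, q_7 = 12*3193 + 390 = 38706.

9/1, 19/2, 218/23, 237/25, 692/73, 3697/390, 30268/3193, 366913/38706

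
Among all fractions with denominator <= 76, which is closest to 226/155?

Expand x = 226/155 as a continued fraction with the Euclidean algorithm:
  226 = 1*155 + 71, so a_0 = 1.
  155 = 2*71 + 13, so a_1 = 2.
  71 = 5*13 + 6, so a_2 = 5.
  13 = 2*6 + 1, so a_3 = 2.
  6 = 6*1 + 0, so a_4 = 6.
so x = [1; 2, 5, 2, 6].
Convergents (p_i = a_i*p_{i-1} + p_{i-2}, q_i = a_i*q_{i-1} + q_{i-2} with p_{-2}=0, p_{-1}=1, q_{-2}=1, q_{-1}=0), until the denominator exceeds 76:
  i=0: a_0=1, p_0 = 1*1 + 0 = 1, q_0 = 1*0 + 1 = 1.
  i=1: a_1=2, p_1 = 2*1 + 1 = 3, q_1 = 2*1 + 0 = 2.
  i=2: a_2=5, p_2 = 5*3 + 1 = 16, q_2 = 5*2 + 1 = 11.
  i=3: a_3=2, p_3 = 2*16 + 3 = 35, q_3 = 2*11 + 2 = 24.
  i=4: a_4=6, p_4 = 6*35 + 16 = 226, q_4 = 6*24 + 11 = 155.
q_4 = 155 > 76, so the last convergent with denominator <= 76 is p_3/q_3 = 35/24.
The closest fraction with denominator <= 76 is either p_3/q_3 or the intermediate fraction (k*p_3 + p_2)/(k*q_3 + q_2) with the largest k >= 1 whose denominator stays <= 76; these approach x as k grows, and every other convergent or intermediate fraction in range is farther away.
Largest k: floor((76 - q_2)/q_3) = floor((76 - 11)/24) = 2.
That gives (2*35 + 16)/(2*24 + 11) = 86/59.
Compare the errors: |x - 35/24| = |226*24 - 35*155|/(155*24) = 1/3720, and |x - 86/59| = |226*59 - 86*155|/(155*59) = 4/9145.
Cross-multiplying, 1*9145 = 9145 < 14880 = 4*3720, so 1/3720 is smaller: the convergent 35/24 is closer to x than 86/59.

35/24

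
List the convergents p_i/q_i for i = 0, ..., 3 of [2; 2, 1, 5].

2/1, 5/2, 7/3, 40/17

Using the convergent recurrence p_i = a_i*p_{i-1} + p_{i-2}, q_i = a_i*q_{i-1} + q_{i-2} with p_{-2}=0, p_{-1}=1, q_{-2}=1, q_{-1}=0:
  i=0: a_0=2, p_0 = 2*1 + 0 = 2, q_0 = 2*0 + 1 = 1.
  i=1: a_1=2, p_1 = 2*2 + 1 = 5, q_1 = 2*1 + 0 = 2.
  i=2: a_2=1, p_2 = 1*5 + 2 = 7, q_2 = 1*2 + 1 = 3.
  i=3: a_3=5, p_3 = 5*7 + 5 = 40, q_3 = 5*3 + 2 = 17.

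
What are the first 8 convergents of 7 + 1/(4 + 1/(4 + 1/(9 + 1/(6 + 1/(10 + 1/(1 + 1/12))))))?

7/1, 29/4, 123/17, 1136/157, 6939/959, 70526/9747, 77465/10706, 1000106/138219

Using the convergent recurrence p_i = a_i*p_{i-1} + p_{i-2}, q_i = a_i*q_{i-1} + q_{i-2} with p_{-2}=0, p_{-1}=1, q_{-2}=1, q_{-1}=0:
  i=0: a_0=7, p_0 = 7*1 + 0 = 7, q_0 = 7*0 + 1 = 1.
  i=1: a_1=4, p_1 = 4*7 + 1 = 29, q_1 = 4*1 + 0 = 4.
  i=2: a_2=4, p_2 = 4*29 + 7 = 123, q_2 = 4*4 + 1 = 17.
  i=3: a_3=9, p_3 = 9*123 + 29 = 1136, q_3 = 9*17 + 4 = 157.
  i=4: a_4=6, p_4 = 6*1136 + 123 = 6939, q_4 = 6*157 + 17 = 959.
  i=5: a_5=10, p_5 = 10*6939 + 1136 = 70526, q_5 = 10*959 + 157 = 9747.
  i=6: a_6=1, p_6 = 1*70526 + 6939 = 77465, q_6 = 1*9747 + 959 = 10706.
  i=7: a_7=12, p_7 = 12*77465 + 70526 = 1000106, q_7 = 12*10706 + 9747 = 138219.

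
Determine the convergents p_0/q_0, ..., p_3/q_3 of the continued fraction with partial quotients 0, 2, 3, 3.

0/1, 1/2, 3/7, 10/23

Using the convergent recurrence p_i = a_i*p_{i-1} + p_{i-2}, q_i = a_i*q_{i-1} + q_{i-2} with p_{-2}=0, p_{-1}=1, q_{-2}=1, q_{-1}=0:
  i=0: a_0=0, p_0 = 0*1 + 0 = 0, q_0 = 0*0 + 1 = 1.
  i=1: a_1=2, p_1 = 2*0 + 1 = 1, q_1 = 2*1 + 0 = 2.
  i=2: a_2=3, p_2 = 3*1 + 0 = 3, q_2 = 3*2 + 1 = 7.
  i=3: a_3=3, p_3 = 3*3 + 1 = 10, q_3 = 3*7 + 2 = 23.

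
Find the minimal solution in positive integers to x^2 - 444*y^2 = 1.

First expand sqrt(444) as a continued fraction. With x_i = (sqrt(444) + m_i)/d_i and (m_0, d_0) = (0, 1): a_0 = floor(sqrt(444)) = 21, since 21^2 = 441 <= 444 < 484 = 22^2.
Iterate m_{i+1} = d_i*a_i - m_i, d_{i+1} = (444 - m_{i+1}^2)/d_i, a_{i+1} = floor((a_0 + m_{i+1})/d_{i+1}):
  m_1 = 1*21 - 0 = 21, d_1 = (444 - 21^2)/1 = 3/1 = 3, a_1 = floor((21 + 21)/3) = 14.
  m_2 = 3*14 - 21 = 21, d_2 = (444 - 21^2)/3 = 3/3 = 1, a_2 = floor((21 + 21)/1) = 42.
  m_3 = 1*42 - 21 = 21, d_3 = (444 - 21^2)/1 = 3/1 = 3: (m_3, d_3) = (m_1, d_1) = (21, 3), so from here the quotients repeat a_1, a_2; the period length is 2.
So sqrt(444) = [21; (14, 42)] with period length k = 2.
k is even, so the fundamental solution of x^2 - 444y^2 = 1 is (p_{k-1}, q_{k-1}) = (p_1, q_1); compute convergents through index 1.
Convergents (p_i = a_i*p_{i-1} + p_{i-2}, q_i = a_i*q_{i-1} + q_{i-2} with p_{-2}=0, p_{-1}=1, q_{-2}=1, q_{-1}=0):
  i=0: a_0=21, p_0 = 21*1 + 0 = 21, q_0 = 21*0 + 1 = 1.
  i=1: a_1=14, p_1 = 14*21 + 1 = 295, q_1 = 14*1 + 0 = 14.
Check: 295^2 - 444*14^2 = 87025 - 87024 = 1, so (x, y) = (295, 14) solves the equation, and by the theorem it is the least positive solution.

(x, y) = (295, 14)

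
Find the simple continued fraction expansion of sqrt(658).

[25; (1, 1, 1, 6, 1, 1, 1, 50)]

Write x_i = (sqrt(658) + m_i)/d_i with (m_0, d_0) = (0, 1). a_0 = floor(sqrt(658)) = 25, since 25^2 = 625 <= 658 < 676 = 26^2.
Iterate m_{i+1} = d_i*a_i - m_i, d_{i+1} = (658 - m_{i+1}^2)/d_i, a_{i+1} = floor((a_0 + m_{i+1})/d_{i+1}):
  m_1 = 1*25 - 0 = 25, d_1 = (658 - 25^2)/1 = 33/1 = 33, a_1 = floor((25 + 25)/33) = 1.
  m_2 = 33*1 - 25 = 8, d_2 = (658 - 8^2)/33 = 594/33 = 18, a_2 = floor((25 + 8)/18) = 1.
  m_3 = 18*1 - 8 = 10, d_3 = (658 - 10^2)/18 = 558/18 = 31, a_3 = floor((25 + 10)/31) = 1.
  m_4 = 31*1 - 10 = 21, d_4 = (658 - 21^2)/31 = 217/31 = 7, a_4 = floor((25 + 21)/7) = 6.
  m_5 = 7*6 - 21 = 21, d_5 = (658 - 21^2)/7 = 217/7 = 31, a_5 = floor((25 + 21)/31) = 1.
  m_6 = 31*1 - 21 = 10, d_6 = (658 - 10^2)/31 = 558/31 = 18, a_6 = floor((25 + 10)/18) = 1.
  m_7 = 18*1 - 10 = 8, d_7 = (658 - 8^2)/18 = 594/18 = 33, a_7 = floor((25 + 8)/33) = 1.
  m_8 = 33*1 - 8 = 25, d_8 = (658 - 25^2)/33 = 33/33 = 1, a_8 = floor((25 + 25)/1) = 50.
  m_9 = 1*50 - 25 = 25, d_9 = (658 - 25^2)/1 = 33/1 = 33: (m_9, d_9) = (m_1, d_1) = (25, 33), so from here the quotients repeat a_1, ..., a_8; the period length is 8.
Hence the expansion of sqrt(658) is a_0 = 25 followed by the repeating block 1, 1, 1, 6, 1, 1, 1, 50 (period 8).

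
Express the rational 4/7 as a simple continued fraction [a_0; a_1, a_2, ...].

[0; 1, 1, 3]

Run the Euclidean algorithm on 4 and 7; the successive quotients are the partial quotients a_0, a_1, ... (each step inverts the fractional part left over by the previous one):
  4 = 0*7 + 4, so a_0 = 0.
  7 = 1*4 + 3, so a_1 = 1.
  4 = 1*3 + 1, so a_2 = 1.
  3 = 3*1 + 0, so a_3 = 3.
The remainder reaches 0 after 4 divisions, so the expansion has 4 partial quotients, read off in order.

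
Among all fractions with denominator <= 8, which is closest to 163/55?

3/1

Expand x = 163/55 as a continued fraction with the Euclidean algorithm:
  163 = 2*55 + 53, so a_0 = 2.
  55 = 1*53 + 2, so a_1 = 1.
  53 = 26*2 + 1, so a_2 = 26.
  2 = 2*1 + 0, so a_3 = 2.
so x = [2; 1, 26, 2].
Convergents (p_i = a_i*p_{i-1} + p_{i-2}, q_i = a_i*q_{i-1} + q_{i-2} with p_{-2}=0, p_{-1}=1, q_{-2}=1, q_{-1}=0), until the denominator exceeds 8:
  i=0: a_0=2, p_0 = 2*1 + 0 = 2, q_0 = 2*0 + 1 = 1.
  i=1: a_1=1, p_1 = 1*2 + 1 = 3, q_1 = 1*1 + 0 = 1.
  i=2: a_2=26, p_2 = 26*3 + 2 = 80, q_2 = 26*1 + 1 = 27.
q_2 = 27 > 8, so the last convergent with denominator <= 8 is p_1/q_1 = 3/1.
The closest fraction with denominator <= 8 is either p_1/q_1 or the intermediate fraction (k*p_1 + p_0)/(k*q_1 + q_0) with the largest k >= 1 whose denominator stays <= 8; these approach x as k grows, and every other convergent or intermediate fraction in range is farther away.
Largest k: floor((8 - q_0)/q_1) = floor((8 - 1)/1) = 7.
That gives (7*3 + 2)/(7*1 + 1) = 23/8.
Compare the errors: |x - 3/1| = |163*1 - 3*55|/(55*1) = 2/55, and |x - 23/8| = |163*8 - 23*55|/(55*8) = 39/440.
Cross-multiplying, 2*440 = 880 < 2145 = 39*55, so 2/55 is smaller: the convergent 3/1 is closer to x than 23/8.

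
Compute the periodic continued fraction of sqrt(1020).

Write x_i = (sqrt(1020) + m_i)/d_i with (m_0, d_0) = (0, 1). a_0 = floor(sqrt(1020)) = 31, since 31^2 = 961 <= 1020 < 1024 = 32^2.
Iterate m_{i+1} = d_i*a_i - m_i, d_{i+1} = (1020 - m_{i+1}^2)/d_i, a_{i+1} = floor((a_0 + m_{i+1})/d_{i+1}):
  m_1 = 1*31 - 0 = 31, d_1 = (1020 - 31^2)/1 = 59/1 = 59, a_1 = floor((31 + 31)/59) = 1.
  m_2 = 59*1 - 31 = 28, d_2 = (1020 - 28^2)/59 = 236/59 = 4, a_2 = floor((31 + 28)/4) = 14.
  m_3 = 4*14 - 28 = 28, d_3 = (1020 - 28^2)/4 = 236/4 = 59, a_3 = floor((31 + 28)/59) = 1.
  m_4 = 59*1 - 28 = 31, d_4 = (1020 - 31^2)/59 = 59/59 = 1, a_4 = floor((31 + 31)/1) = 62.
  m_5 = 1*62 - 31 = 31, d_5 = (1020 - 31^2)/1 = 59/1 = 59: (m_5, d_5) = (m_1, d_1) = (31, 59), so from here the quotients repeat a_1, ..., a_4; the period length is 4.
Hence the expansion of sqrt(1020) is a_0 = 31 followed by the repeating block 1, 14, 1, 62 (period 4).

[31; (1, 14, 1, 62)]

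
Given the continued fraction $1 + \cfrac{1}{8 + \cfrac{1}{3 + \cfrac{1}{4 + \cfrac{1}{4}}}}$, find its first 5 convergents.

Using the convergent recurrence p_i = a_i*p_{i-1} + p_{i-2}, q_i = a_i*q_{i-1} + q_{i-2} with p_{-2}=0, p_{-1}=1, q_{-2}=1, q_{-1}=0:
  i=0: a_0=1, p_0 = 1*1 + 0 = 1, q_0 = 1*0 + 1 = 1.
  i=1: a_1=8, p_1 = 8*1 + 1 = 9, q_1 = 8*1 + 0 = 8.
  i=2: a_2=3, p_2 = 3*9 + 1 = 28, q_2 = 3*8 + 1 = 25.
  i=3: a_3=4, p_3 = 4*28 + 9 = 121, q_3 = 4*25 + 8 = 108.
  i=4: a_4=4, p_4 = 4*121 + 28 = 512, q_4 = 4*108 + 25 = 457.

1/1, 9/8, 28/25, 121/108, 512/457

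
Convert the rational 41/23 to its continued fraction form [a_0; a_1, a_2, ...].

Run the Euclidean algorithm on 41 and 23; the successive quotients are the partial quotients a_0, a_1, ... (each step inverts the fractional part left over by the previous one):
  41 = 1*23 + 18, so a_0 = 1.
  23 = 1*18 + 5, so a_1 = 1.
  18 = 3*5 + 3, so a_2 = 3.
  5 = 1*3 + 2, so a_3 = 1.
  3 = 1*2 + 1, so a_4 = 1.
  2 = 2*1 + 0, so a_5 = 2.
The remainder reaches 0 after 6 divisions, so the expansion has 6 partial quotients, read off in order.

[1; 1, 3, 1, 1, 2]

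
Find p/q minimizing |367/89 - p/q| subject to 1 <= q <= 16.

33/8

Expand x = 367/89 as a continued fraction with the Euclidean algorithm:
  367 = 4*89 + 11, so a_0 = 4.
  89 = 8*11 + 1, so a_1 = 8.
  11 = 11*1 + 0, so a_2 = 11.
so x = [4; 8, 11].
Convergents (p_i = a_i*p_{i-1} + p_{i-2}, q_i = a_i*q_{i-1} + q_{i-2} with p_{-2}=0, p_{-1}=1, q_{-2}=1, q_{-1}=0), until the denominator exceeds 16:
  i=0: a_0=4, p_0 = 4*1 + 0 = 4, q_0 = 4*0 + 1 = 1.
  i=1: a_1=8, p_1 = 8*4 + 1 = 33, q_1 = 8*1 + 0 = 8.
  i=2: a_2=11, p_2 = 11*33 + 4 = 367, q_2 = 11*8 + 1 = 89.
q_2 = 89 > 16, so the last convergent with denominator <= 16 is p_1/q_1 = 33/8.
The closest fraction with denominator <= 16 is either p_1/q_1 or the intermediate fraction (k*p_1 + p_0)/(k*q_1 + q_0) with the largest k >= 1 whose denominator stays <= 16; these approach x as k grows, and every other convergent or intermediate fraction in range is farther away.
Largest k: floor((16 - q_0)/q_1) = floor((16 - 1)/8) = 1.
That gives (1*33 + 4)/(1*8 + 1) = 37/9.
Compare the errors: |x - 33/8| = |367*8 - 33*89|/(89*8) = 1/712, and |x - 37/9| = |367*9 - 37*89|/(89*9) = 10/801.
Cross-multiplying, 1*801 = 801 < 7120 = 10*712, so 1/712 is smaller: the convergent 33/8 is closer to x than 37/9.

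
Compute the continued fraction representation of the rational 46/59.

[0; 1, 3, 1, 1, 6]

Run the Euclidean algorithm on 46 and 59; the successive quotients are the partial quotients a_0, a_1, ... (each step inverts the fractional part left over by the previous one):
  46 = 0*59 + 46, so a_0 = 0.
  59 = 1*46 + 13, so a_1 = 1.
  46 = 3*13 + 7, so a_2 = 3.
  13 = 1*7 + 6, so a_3 = 1.
  7 = 1*6 + 1, so a_4 = 1.
  6 = 6*1 + 0, so a_5 = 6.
The remainder reaches 0 after 6 divisions, so the expansion has 6 partial quotients, read off in order.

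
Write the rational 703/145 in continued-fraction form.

Run the Euclidean algorithm on 703 and 145; the successive quotients are the partial quotients a_0, a_1, ... (each step inverts the fractional part left over by the previous one):
  703 = 4*145 + 123, so a_0 = 4.
  145 = 1*123 + 22, so a_1 = 1.
  123 = 5*22 + 13, so a_2 = 5.
  22 = 1*13 + 9, so a_3 = 1.
  13 = 1*9 + 4, so a_4 = 1.
  9 = 2*4 + 1, so a_5 = 2.
  4 = 4*1 + 0, so a_6 = 4.
The remainder reaches 0 after 7 divisions, so the expansion has 7 partial quotients, read off in order.

[4; 1, 5, 1, 1, 2, 4]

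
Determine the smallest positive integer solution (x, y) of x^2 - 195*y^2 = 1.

First expand sqrt(195) as a continued fraction. With x_i = (sqrt(195) + m_i)/d_i and (m_0, d_0) = (0, 1): a_0 = floor(sqrt(195)) = 13, since 13^2 = 169 <= 195 < 196 = 14^2.
Iterate m_{i+1} = d_i*a_i - m_i, d_{i+1} = (195 - m_{i+1}^2)/d_i, a_{i+1} = floor((a_0 + m_{i+1})/d_{i+1}):
  m_1 = 1*13 - 0 = 13, d_1 = (195 - 13^2)/1 = 26/1 = 26, a_1 = floor((13 + 13)/26) = 1.
  m_2 = 26*1 - 13 = 13, d_2 = (195 - 13^2)/26 = 26/26 = 1, a_2 = floor((13 + 13)/1) = 26.
  m_3 = 1*26 - 13 = 13, d_3 = (195 - 13^2)/1 = 26/1 = 26: (m_3, d_3) = (m_1, d_1) = (13, 26), so from here the quotients repeat a_1, a_2; the period length is 2.
So sqrt(195) = [13; (1, 26)] with period length k = 2.
k is even, so the fundamental solution of x^2 - 195y^2 = 1 is (p_{k-1}, q_{k-1}) = (p_1, q_1); compute convergents through index 1.
Convergents (p_i = a_i*p_{i-1} + p_{i-2}, q_i = a_i*q_{i-1} + q_{i-2} with p_{-2}=0, p_{-1}=1, q_{-2}=1, q_{-1}=0):
  i=0: a_0=13, p_0 = 13*1 + 0 = 13, q_0 = 13*0 + 1 = 1.
  i=1: a_1=1, p_1 = 1*13 + 1 = 14, q_1 = 1*1 + 0 = 1.
Check: 14^2 - 195*1^2 = 196 - 195 = 1, so (x, y) = (14, 1) solves the equation, and by the theorem it is the least positive solution.

(x, y) = (14, 1)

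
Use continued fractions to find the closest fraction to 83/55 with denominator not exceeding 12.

3/2

Expand x = 83/55 as a continued fraction with the Euclidean algorithm:
  83 = 1*55 + 28, so a_0 = 1.
  55 = 1*28 + 27, so a_1 = 1.
  28 = 1*27 + 1, so a_2 = 1.
  27 = 27*1 + 0, so a_3 = 27.
so x = [1; 1, 1, 27].
Convergents (p_i = a_i*p_{i-1} + p_{i-2}, q_i = a_i*q_{i-1} + q_{i-2} with p_{-2}=0, p_{-1}=1, q_{-2}=1, q_{-1}=0), until the denominator exceeds 12:
  i=0: a_0=1, p_0 = 1*1 + 0 = 1, q_0 = 1*0 + 1 = 1.
  i=1: a_1=1, p_1 = 1*1 + 1 = 2, q_1 = 1*1 + 0 = 1.
  i=2: a_2=1, p_2 = 1*2 + 1 = 3, q_2 = 1*1 + 1 = 2.
  i=3: a_3=27, p_3 = 27*3 + 2 = 83, q_3 = 27*2 + 1 = 55.
q_3 = 55 > 12, so the last convergent with denominator <= 12 is p_2/q_2 = 3/2.
The closest fraction with denominator <= 12 is either p_2/q_2 or the intermediate fraction (k*p_2 + p_1)/(k*q_2 + q_1) with the largest k >= 1 whose denominator stays <= 12; these approach x as k grows, and every other convergent or intermediate fraction in range is farther away.
Largest k: floor((12 - q_1)/q_2) = floor((12 - 1)/2) = 5.
That gives (5*3 + 2)/(5*2 + 1) = 17/11.
Compare the errors: |x - 3/2| = |83*2 - 3*55|/(55*2) = 1/110, and |x - 17/11| = |83*11 - 17*55|/(55*11) = 22/605.
Cross-multiplying, 1*605 = 605 < 2420 = 22*110, so 1/110 is smaller: the convergent 3/2 is closer to x than 17/11.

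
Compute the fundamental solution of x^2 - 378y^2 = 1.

First expand sqrt(378) as a continued fraction. With x_i = (sqrt(378) + m_i)/d_i and (m_0, d_0) = (0, 1): a_0 = floor(sqrt(378)) = 19, since 19^2 = 361 <= 378 < 400 = 20^2.
Iterate m_{i+1} = d_i*a_i - m_i, d_{i+1} = (378 - m_{i+1}^2)/d_i, a_{i+1} = floor((a_0 + m_{i+1})/d_{i+1}):
  m_1 = 1*19 - 0 = 19, d_1 = (378 - 19^2)/1 = 17/1 = 17, a_1 = floor((19 + 19)/17) = 2.
  m_2 = 17*2 - 19 = 15, d_2 = (378 - 15^2)/17 = 153/17 = 9, a_2 = floor((19 + 15)/9) = 3.
  m_3 = 9*3 - 15 = 12, d_3 = (378 - 12^2)/9 = 234/9 = 26, a_3 = floor((19 + 12)/26) = 1.
  m_4 = 26*1 - 12 = 14, d_4 = (378 - 14^2)/26 = 182/26 = 7, a_4 = floor((19 + 14)/7) = 4.
  m_5 = 7*4 - 14 = 14, d_5 = (378 - 14^2)/7 = 182/7 = 26, a_5 = floor((19 + 14)/26) = 1.
  m_6 = 26*1 - 14 = 12, d_6 = (378 - 12^2)/26 = 234/26 = 9, a_6 = floor((19 + 12)/9) = 3.
  m_7 = 9*3 - 12 = 15, d_7 = (378 - 15^2)/9 = 153/9 = 17, a_7 = floor((19 + 15)/17) = 2.
  m_8 = 17*2 - 15 = 19, d_8 = (378 - 19^2)/17 = 17/17 = 1, a_8 = floor((19 + 19)/1) = 38.
  m_9 = 1*38 - 19 = 19, d_9 = (378 - 19^2)/1 = 17/1 = 17: (m_9, d_9) = (m_1, d_1) = (19, 17), so from here the quotients repeat a_1, ..., a_8; the period length is 8.
So sqrt(378) = [19; (2, 3, 1, 4, 1, 3, 2, 38)] with period length k = 8.
k is even, so the fundamental solution of x^2 - 378y^2 = 1 is (p_{k-1}, q_{k-1}) = (p_7, q_7); compute convergents through index 7.
Convergents (p_i = a_i*p_{i-1} + p_{i-2}, q_i = a_i*q_{i-1} + q_{i-2} with p_{-2}=0, p_{-1}=1, q_{-2}=1, q_{-1}=0):
  i=0: a_0=19, p_0 = 19*1 + 0 = 19, q_0 = 19*0 + 1 = 1.
  i=1: a_1=2, p_1 = 2*19 + 1 = 39, q_1 = 2*1 + 0 = 2.
  i=2: a_2=3, p_2 = 3*39 + 19 = 136, q_2 = 3*2 + 1 = 7.
  i=3: a_3=1, p_3 = 1*136 + 39 = 175, q_3 = 1*7 + 2 = 9.
  i=4: a_4=4, p_4 = 4*175 + 136 = 836, q_4 = 4*9 + 7 = 43.
  i=5: a_5=1, p_5 = 1*836 + 175 = 1011, q_5 = 1*43 + 9 = 52.
  i=6: a_6=3, p_6 = 3*1011 + 836 = 3869, q_6 = 3*52 + 43 = 199.
  i=7: a_7=2, p_7 = 2*3869 + 1011 = 8749, q_7 = 2*199 + 52 = 450.
Check: 8749^2 - 378*450^2 = 76545001 - 76545000 = 1, so (x, y) = (8749, 450) solves the equation, and by the theorem it is the least positive solution.

(x, y) = (8749, 450)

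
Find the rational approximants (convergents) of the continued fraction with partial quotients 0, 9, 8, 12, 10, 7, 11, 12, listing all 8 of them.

0/1, 1/9, 8/73, 97/885, 978/8923, 6943/63346, 77351/705729, 935155/8532094

Using the convergent recurrence p_i = a_i*p_{i-1} + p_{i-2}, q_i = a_i*q_{i-1} + q_{i-2} with p_{-2}=0, p_{-1}=1, q_{-2}=1, q_{-1}=0:
  i=0: a_0=0, p_0 = 0*1 + 0 = 0, q_0 = 0*0 + 1 = 1.
  i=1: a_1=9, p_1 = 9*0 + 1 = 1, q_1 = 9*1 + 0 = 9.
  i=2: a_2=8, p_2 = 8*1 + 0 = 8, q_2 = 8*9 + 1 = 73.
  i=3: a_3=12, p_3 = 12*8 + 1 = 97, q_3 = 12*73 + 9 = 885.
  i=4: a_4=10, p_4 = 10*97 + 8 = 978, q_4 = 10*885 + 73 = 8923.
  i=5: a_5=7, p_5 = 7*978 + 97 = 6943, q_5 = 7*8923 + 885 = 63346.
  i=6: a_6=11, p_6 = 11*6943 + 978 = 77351, q_6 = 11*63346 + 8923 = 705729.
  i=7: a_7=12, p_7 = 12*77351 + 6943 = 935155, q_7 = 12*705729 + 63346 = 8532094.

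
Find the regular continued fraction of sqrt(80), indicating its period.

Write x_i = (sqrt(80) + m_i)/d_i with (m_0, d_0) = (0, 1). a_0 = floor(sqrt(80)) = 8, since 8^2 = 64 <= 80 < 81 = 9^2.
Iterate m_{i+1} = d_i*a_i - m_i, d_{i+1} = (80 - m_{i+1}^2)/d_i, a_{i+1} = floor((a_0 + m_{i+1})/d_{i+1}):
  m_1 = 1*8 - 0 = 8, d_1 = (80 - 8^2)/1 = 16/1 = 16, a_1 = floor((8 + 8)/16) = 1.
  m_2 = 16*1 - 8 = 8, d_2 = (80 - 8^2)/16 = 16/16 = 1, a_2 = floor((8 + 8)/1) = 16.
  m_3 = 1*16 - 8 = 8, d_3 = (80 - 8^2)/1 = 16/1 = 16: (m_3, d_3) = (m_1, d_1) = (8, 16), so from here the quotients repeat a_1, a_2; the period length is 2.
Hence the expansion of sqrt(80) is a_0 = 8 followed by the repeating block 1, 16 (period 2).

[8; (1, 16)]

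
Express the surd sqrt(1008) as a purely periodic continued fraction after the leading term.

[31; (1, 2, 1, 62)]

Write x_i = (sqrt(1008) + m_i)/d_i with (m_0, d_0) = (0, 1). a_0 = floor(sqrt(1008)) = 31, since 31^2 = 961 <= 1008 < 1024 = 32^2.
Iterate m_{i+1} = d_i*a_i - m_i, d_{i+1} = (1008 - m_{i+1}^2)/d_i, a_{i+1} = floor((a_0 + m_{i+1})/d_{i+1}):
  m_1 = 1*31 - 0 = 31, d_1 = (1008 - 31^2)/1 = 47/1 = 47, a_1 = floor((31 + 31)/47) = 1.
  m_2 = 47*1 - 31 = 16, d_2 = (1008 - 16^2)/47 = 752/47 = 16, a_2 = floor((31 + 16)/16) = 2.
  m_3 = 16*2 - 16 = 16, d_3 = (1008 - 16^2)/16 = 752/16 = 47, a_3 = floor((31 + 16)/47) = 1.
  m_4 = 47*1 - 16 = 31, d_4 = (1008 - 31^2)/47 = 47/47 = 1, a_4 = floor((31 + 31)/1) = 62.
  m_5 = 1*62 - 31 = 31, d_5 = (1008 - 31^2)/1 = 47/1 = 47: (m_5, d_5) = (m_1, d_1) = (31, 47), so from here the quotients repeat a_1, ..., a_4; the period length is 4.
Hence the expansion of sqrt(1008) is a_0 = 31 followed by the repeating block 1, 2, 1, 62 (period 4).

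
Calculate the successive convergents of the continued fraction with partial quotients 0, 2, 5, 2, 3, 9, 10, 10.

0/1, 1/2, 5/11, 11/24, 38/83, 353/771, 3568/7793, 36033/78701

Using the convergent recurrence p_i = a_i*p_{i-1} + p_{i-2}, q_i = a_i*q_{i-1} + q_{i-2} with p_{-2}=0, p_{-1}=1, q_{-2}=1, q_{-1}=0:
  i=0: a_0=0, p_0 = 0*1 + 0 = 0, q_0 = 0*0 + 1 = 1.
  i=1: a_1=2, p_1 = 2*0 + 1 = 1, q_1 = 2*1 + 0 = 2.
  i=2: a_2=5, p_2 = 5*1 + 0 = 5, q_2 = 5*2 + 1 = 11.
  i=3: a_3=2, p_3 = 2*5 + 1 = 11, q_3 = 2*11 + 2 = 24.
  i=4: a_4=3, p_4 = 3*11 + 5 = 38, q_4 = 3*24 + 11 = 83.
  i=5: a_5=9, p_5 = 9*38 + 11 = 353, q_5 = 9*83 + 24 = 771.
  i=6: a_6=10, p_6 = 10*353 + 38 = 3568, q_6 = 10*771 + 83 = 7793.
  i=7: a_7=10, p_7 = 10*3568 + 353 = 36033, q_7 = 10*7793 + 771 = 78701.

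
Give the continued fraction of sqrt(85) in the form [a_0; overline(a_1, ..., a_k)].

[9; overline(4, 1, 1, 4, 18)]

Write x_i = (sqrt(85) + m_i)/d_i with (m_0, d_0) = (0, 1). a_0 = floor(sqrt(85)) = 9, since 9^2 = 81 <= 85 < 100 = 10^2.
Iterate m_{i+1} = d_i*a_i - m_i, d_{i+1} = (85 - m_{i+1}^2)/d_i, a_{i+1} = floor((a_0 + m_{i+1})/d_{i+1}):
  m_1 = 1*9 - 0 = 9, d_1 = (85 - 9^2)/1 = 4/1 = 4, a_1 = floor((9 + 9)/4) = 4.
  m_2 = 4*4 - 9 = 7, d_2 = (85 - 7^2)/4 = 36/4 = 9, a_2 = floor((9 + 7)/9) = 1.
  m_3 = 9*1 - 7 = 2, d_3 = (85 - 2^2)/9 = 81/9 = 9, a_3 = floor((9 + 2)/9) = 1.
  m_4 = 9*1 - 2 = 7, d_4 = (85 - 7^2)/9 = 36/9 = 4, a_4 = floor((9 + 7)/4) = 4.
  m_5 = 4*4 - 7 = 9, d_5 = (85 - 9^2)/4 = 4/4 = 1, a_5 = floor((9 + 9)/1) = 18.
  m_6 = 1*18 - 9 = 9, d_6 = (85 - 9^2)/1 = 4/1 = 4: (m_6, d_6) = (m_1, d_1) = (9, 4), so from here the quotients repeat a_1, ..., a_5; the period length is 5.
Hence the expansion of sqrt(85) is a_0 = 9 followed by the repeating block 4, 1, 1, 4, 18 (period 5).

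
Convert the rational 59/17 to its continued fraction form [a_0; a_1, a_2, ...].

[3; 2, 8]

Run the Euclidean algorithm on 59 and 17; the successive quotients are the partial quotients a_0, a_1, ... (each step inverts the fractional part left over by the previous one):
  59 = 3*17 + 8, so a_0 = 3.
  17 = 2*8 + 1, so a_1 = 2.
  8 = 8*1 + 0, so a_2 = 8.
The remainder reaches 0 after 3 divisions, so the expansion has 3 partial quotients, read off in order.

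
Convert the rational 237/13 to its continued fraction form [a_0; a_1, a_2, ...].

[18; 4, 3]

Run the Euclidean algorithm on 237 and 13; the successive quotients are the partial quotients a_0, a_1, ... (each step inverts the fractional part left over by the previous one):
  237 = 18*13 + 3, so a_0 = 18.
  13 = 4*3 + 1, so a_1 = 4.
  3 = 3*1 + 0, so a_2 = 3.
The remainder reaches 0 after 3 divisions, so the expansion has 3 partial quotients, read off in order.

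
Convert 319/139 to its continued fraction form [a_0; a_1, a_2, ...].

Run the Euclidean algorithm on 319 and 139; the successive quotients are the partial quotients a_0, a_1, ... (each step inverts the fractional part left over by the previous one):
  319 = 2*139 + 41, so a_0 = 2.
  139 = 3*41 + 16, so a_1 = 3.
  41 = 2*16 + 9, so a_2 = 2.
  16 = 1*9 + 7, so a_3 = 1.
  9 = 1*7 + 2, so a_4 = 1.
  7 = 3*2 + 1, so a_5 = 3.
  2 = 2*1 + 0, so a_6 = 2.
The remainder reaches 0 after 7 divisions, so the expansion has 7 partial quotients, read off in order.

[2; 3, 2, 1, 1, 3, 2]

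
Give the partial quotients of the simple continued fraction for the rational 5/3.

[1; 1, 2]

Run the Euclidean algorithm on 5 and 3; the successive quotients are the partial quotients a_0, a_1, ... (each step inverts the fractional part left over by the previous one):
  5 = 1*3 + 2, so a_0 = 1.
  3 = 1*2 + 1, so a_1 = 1.
  2 = 2*1 + 0, so a_2 = 2.
The remainder reaches 0 after 3 divisions, so the expansion has 3 partial quotients, read off in order.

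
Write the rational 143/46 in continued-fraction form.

Run the Euclidean algorithm on 143 and 46; the successive quotients are the partial quotients a_0, a_1, ... (each step inverts the fractional part left over by the previous one):
  143 = 3*46 + 5, so a_0 = 3.
  46 = 9*5 + 1, so a_1 = 9.
  5 = 5*1 + 0, so a_2 = 5.
The remainder reaches 0 after 3 divisions, so the expansion has 3 partial quotients, read off in order.

[3; 9, 5]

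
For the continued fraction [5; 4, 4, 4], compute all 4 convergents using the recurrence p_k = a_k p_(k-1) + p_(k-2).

Using the convergent recurrence p_i = a_i*p_{i-1} + p_{i-2}, q_i = a_i*q_{i-1} + q_{i-2} with p_{-2}=0, p_{-1}=1, q_{-2}=1, q_{-1}=0:
  i=0: a_0=5, p_0 = 5*1 + 0 = 5, q_0 = 5*0 + 1 = 1.
  i=1: a_1=4, p_1 = 4*5 + 1 = 21, q_1 = 4*1 + 0 = 4.
  i=2: a_2=4, p_2 = 4*21 + 5 = 89, q_2 = 4*4 + 1 = 17.
  i=3: a_3=4, p_3 = 4*89 + 21 = 377, q_3 = 4*17 + 4 = 72.

5/1, 21/4, 89/17, 377/72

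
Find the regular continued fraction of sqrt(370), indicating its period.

[19; (4, 4, 38)]

Write x_i = (sqrt(370) + m_i)/d_i with (m_0, d_0) = (0, 1). a_0 = floor(sqrt(370)) = 19, since 19^2 = 361 <= 370 < 400 = 20^2.
Iterate m_{i+1} = d_i*a_i - m_i, d_{i+1} = (370 - m_{i+1}^2)/d_i, a_{i+1} = floor((a_0 + m_{i+1})/d_{i+1}):
  m_1 = 1*19 - 0 = 19, d_1 = (370 - 19^2)/1 = 9/1 = 9, a_1 = floor((19 + 19)/9) = 4.
  m_2 = 9*4 - 19 = 17, d_2 = (370 - 17^2)/9 = 81/9 = 9, a_2 = floor((19 + 17)/9) = 4.
  m_3 = 9*4 - 17 = 19, d_3 = (370 - 19^2)/9 = 9/9 = 1, a_3 = floor((19 + 19)/1) = 38.
  m_4 = 1*38 - 19 = 19, d_4 = (370 - 19^2)/1 = 9/1 = 9: (m_4, d_4) = (m_1, d_1) = (19, 9), so from here the quotients repeat a_1, ..., a_3; the period length is 3.
Hence the expansion of sqrt(370) is a_0 = 19 followed by the repeating block 4, 4, 38 (period 3).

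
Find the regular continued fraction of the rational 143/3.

[47; 1, 2]

Run the Euclidean algorithm on 143 and 3; the successive quotients are the partial quotients a_0, a_1, ... (each step inverts the fractional part left over by the previous one):
  143 = 47*3 + 2, so a_0 = 47.
  3 = 1*2 + 1, so a_1 = 1.
  2 = 2*1 + 0, so a_2 = 2.
The remainder reaches 0 after 3 divisions, so the expansion has 3 partial quotients, read off in order.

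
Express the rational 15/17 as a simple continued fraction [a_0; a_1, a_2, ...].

Run the Euclidean algorithm on 15 and 17; the successive quotients are the partial quotients a_0, a_1, ... (each step inverts the fractional part left over by the previous one):
  15 = 0*17 + 15, so a_0 = 0.
  17 = 1*15 + 2, so a_1 = 1.
  15 = 7*2 + 1, so a_2 = 7.
  2 = 2*1 + 0, so a_3 = 2.
The remainder reaches 0 after 4 divisions, so the expansion has 4 partial quotients, read off in order.

[0; 1, 7, 2]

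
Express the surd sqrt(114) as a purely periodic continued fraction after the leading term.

Write x_i = (sqrt(114) + m_i)/d_i with (m_0, d_0) = (0, 1). a_0 = floor(sqrt(114)) = 10, since 10^2 = 100 <= 114 < 121 = 11^2.
Iterate m_{i+1} = d_i*a_i - m_i, d_{i+1} = (114 - m_{i+1}^2)/d_i, a_{i+1} = floor((a_0 + m_{i+1})/d_{i+1}):
  m_1 = 1*10 - 0 = 10, d_1 = (114 - 10^2)/1 = 14/1 = 14, a_1 = floor((10 + 10)/14) = 1.
  m_2 = 14*1 - 10 = 4, d_2 = (114 - 4^2)/14 = 98/14 = 7, a_2 = floor((10 + 4)/7) = 2.
  m_3 = 7*2 - 4 = 10, d_3 = (114 - 10^2)/7 = 14/7 = 2, a_3 = floor((10 + 10)/2) = 10.
  m_4 = 2*10 - 10 = 10, d_4 = (114 - 10^2)/2 = 14/2 = 7, a_4 = floor((10 + 10)/7) = 2.
  m_5 = 7*2 - 10 = 4, d_5 = (114 - 4^2)/7 = 98/7 = 14, a_5 = floor((10 + 4)/14) = 1.
  m_6 = 14*1 - 4 = 10, d_6 = (114 - 10^2)/14 = 14/14 = 1, a_6 = floor((10 + 10)/1) = 20.
  m_7 = 1*20 - 10 = 10, d_7 = (114 - 10^2)/1 = 14/1 = 14: (m_7, d_7) = (m_1, d_1) = (10, 14), so from here the quotients repeat a_1, ..., a_6; the period length is 6.
Hence the expansion of sqrt(114) is a_0 = 10 followed by the repeating block 1, 2, 10, 2, 1, 20 (period 6).

[10; (1, 2, 10, 2, 1, 20)]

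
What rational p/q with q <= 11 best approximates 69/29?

19/8

Expand x = 69/29 as a continued fraction with the Euclidean algorithm:
  69 = 2*29 + 11, so a_0 = 2.
  29 = 2*11 + 7, so a_1 = 2.
  11 = 1*7 + 4, so a_2 = 1.
  7 = 1*4 + 3, so a_3 = 1.
  4 = 1*3 + 1, so a_4 = 1.
  3 = 3*1 + 0, so a_5 = 3.
so x = [2; 2, 1, 1, 1, 3].
Convergents (p_i = a_i*p_{i-1} + p_{i-2}, q_i = a_i*q_{i-1} + q_{i-2} with p_{-2}=0, p_{-1}=1, q_{-2}=1, q_{-1}=0), until the denominator exceeds 11:
  i=0: a_0=2, p_0 = 2*1 + 0 = 2, q_0 = 2*0 + 1 = 1.
  i=1: a_1=2, p_1 = 2*2 + 1 = 5, q_1 = 2*1 + 0 = 2.
  i=2: a_2=1, p_2 = 1*5 + 2 = 7, q_2 = 1*2 + 1 = 3.
  i=3: a_3=1, p_3 = 1*7 + 5 = 12, q_3 = 1*3 + 2 = 5.
  i=4: a_4=1, p_4 = 1*12 + 7 = 19, q_4 = 1*5 + 3 = 8.
  i=5: a_5=3, p_5 = 3*19 + 12 = 69, q_5 = 3*8 + 5 = 29.
q_5 = 29 > 11, so the last convergent with denominator <= 11 is p_4/q_4 = 19/8.
The closest fraction with denominator <= 11 is either p_4/q_4 or the intermediate fraction (k*p_4 + p_3)/(k*q_4 + q_3) with the largest k >= 1 whose denominator stays <= 11; these approach x as k grows, and every other convergent or intermediate fraction in range is farther away.
Largest k: floor((11 - q_3)/q_4) = floor((11 - 5)/8) = 0.
Since k = 0, no intermediate fraction beyond p_4/q_4 has denominator <= 11, so the convergent 19/8 is the closest (its error is |69*8 - 19*29|/(29*8) = 1/232).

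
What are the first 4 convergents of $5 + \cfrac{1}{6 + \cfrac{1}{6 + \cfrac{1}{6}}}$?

Using the convergent recurrence p_i = a_i*p_{i-1} + p_{i-2}, q_i = a_i*q_{i-1} + q_{i-2} with p_{-2}=0, p_{-1}=1, q_{-2}=1, q_{-1}=0:
  i=0: a_0=5, p_0 = 5*1 + 0 = 5, q_0 = 5*0 + 1 = 1.
  i=1: a_1=6, p_1 = 6*5 + 1 = 31, q_1 = 6*1 + 0 = 6.
  i=2: a_2=6, p_2 = 6*31 + 5 = 191, q_2 = 6*6 + 1 = 37.
  i=3: a_3=6, p_3 = 6*191 + 31 = 1177, q_3 = 6*37 + 6 = 228.

5/1, 31/6, 191/37, 1177/228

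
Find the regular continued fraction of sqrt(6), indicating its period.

Write x_i = (sqrt(6) + m_i)/d_i with (m_0, d_0) = (0, 1). a_0 = floor(sqrt(6)) = 2, since 2^2 = 4 <= 6 < 9 = 3^2.
Iterate m_{i+1} = d_i*a_i - m_i, d_{i+1} = (6 - m_{i+1}^2)/d_i, a_{i+1} = floor((a_0 + m_{i+1})/d_{i+1}):
  m_1 = 1*2 - 0 = 2, d_1 = (6 - 2^2)/1 = 2/1 = 2, a_1 = floor((2 + 2)/2) = 2.
  m_2 = 2*2 - 2 = 2, d_2 = (6 - 2^2)/2 = 2/2 = 1, a_2 = floor((2 + 2)/1) = 4.
  m_3 = 1*4 - 2 = 2, d_3 = (6 - 2^2)/1 = 2/1 = 2: (m_3, d_3) = (m_1, d_1) = (2, 2), so from here the quotients repeat a_1, a_2; the period length is 2.
Hence the expansion of sqrt(6) is a_0 = 2 followed by the repeating block 2, 4 (period 2).

[2; (2, 4)]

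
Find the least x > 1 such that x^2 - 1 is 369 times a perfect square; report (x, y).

First expand sqrt(369) as a continued fraction. With x_i = (sqrt(369) + m_i)/d_i and (m_0, d_0) = (0, 1): a_0 = floor(sqrt(369)) = 19, since 19^2 = 361 <= 369 < 400 = 20^2.
Iterate m_{i+1} = d_i*a_i - m_i, d_{i+1} = (369 - m_{i+1}^2)/d_i, a_{i+1} = floor((a_0 + m_{i+1})/d_{i+1}):
  m_1 = 1*19 - 0 = 19, d_1 = (369 - 19^2)/1 = 8/1 = 8, a_1 = floor((19 + 19)/8) = 4.
  m_2 = 8*4 - 19 = 13, d_2 = (369 - 13^2)/8 = 200/8 = 25, a_2 = floor((19 + 13)/25) = 1.
  m_3 = 25*1 - 13 = 12, d_3 = (369 - 12^2)/25 = 225/25 = 9, a_3 = floor((19 + 12)/9) = 3.
  m_4 = 9*3 - 12 = 15, d_4 = (369 - 15^2)/9 = 144/9 = 16, a_4 = floor((19 + 15)/16) = 2.
  m_5 = 16*2 - 15 = 17, d_5 = (369 - 17^2)/16 = 80/16 = 5, a_5 = floor((19 + 17)/5) = 7.
  m_6 = 5*7 - 17 = 18, d_6 = (369 - 18^2)/5 = 45/5 = 9, a_6 = floor((19 + 18)/9) = 4.
  m_7 = 9*4 - 18 = 18, d_7 = (369 - 18^2)/9 = 45/9 = 5, a_7 = floor((19 + 18)/5) = 7.
  m_8 = 5*7 - 18 = 17, d_8 = (369 - 17^2)/5 = 80/5 = 16, a_8 = floor((19 + 17)/16) = 2.
  m_9 = 16*2 - 17 = 15, d_9 = (369 - 15^2)/16 = 144/16 = 9, a_9 = floor((19 + 15)/9) = 3.
  m_10 = 9*3 - 15 = 12, d_10 = (369 - 12^2)/9 = 225/9 = 25, a_10 = floor((19 + 12)/25) = 1.
  m_11 = 25*1 - 12 = 13, d_11 = (369 - 13^2)/25 = 200/25 = 8, a_11 = floor((19 + 13)/8) = 4.
  m_12 = 8*4 - 13 = 19, d_12 = (369 - 19^2)/8 = 8/8 = 1, a_12 = floor((19 + 19)/1) = 38.
  m_13 = 1*38 - 19 = 19, d_13 = (369 - 19^2)/1 = 8/1 = 8: (m_13, d_13) = (m_1, d_1) = (19, 8), so from here the quotients repeat a_1, ..., a_12; the period length is 12.
So sqrt(369) = [19; (4, 1, 3, 2, 7, 4, 7, 2, 3, 1, 4, 38)] with period length k = 12.
k is even, so the fundamental solution of x^2 - 369y^2 = 1 is (p_{k-1}, q_{k-1}) = (p_11, q_11); compute convergents through index 11.
Convergents (p_i = a_i*p_{i-1} + p_{i-2}, q_i = a_i*q_{i-1} + q_{i-2} with p_{-2}=0, p_{-1}=1, q_{-2}=1, q_{-1}=0):
  i=0: a_0=19, p_0 = 19*1 + 0 = 19, q_0 = 19*0 + 1 = 1.
  i=1: a_1=4, p_1 = 4*19 + 1 = 77, q_1 = 4*1 + 0 = 4.
  i=2: a_2=1, p_2 = 1*77 + 19 = 96, q_2 = 1*4 + 1 = 5.
  i=3: a_3=3, p_3 = 3*96 + 77 = 365, q_3 = 3*5 + 4 = 19.
  i=4: a_4=2, p_4 = 2*365 + 96 = 826, q_4 = 2*19 + 5 = 43.
  i=5: a_5=7, p_5 = 7*826 + 365 = 6147, q_5 = 7*43 + 19 = 320.
  i=6: a_6=4, p_6 = 4*6147 + 826 = 25414, q_6 = 4*320 + 43 = 1323.
  i=7: a_7=7, p_7 = 7*25414 + 6147 = 184045, q_7 = 7*1323 + 320 = 9581.
  i=8: a_8=2, p_8 = 2*184045 + 25414 = 393504, q_8 = 2*9581 + 1323 = 20485.
  i=9: a_9=3, p_9 = 3*393504 + 184045 = 1364557, q_9 = 3*20485 + 9581 = 71036.
  i=10: a_10=1, p_10 = 1*1364557 + 393504 = 1758061, q_10 = 1*71036 + 20485 = 91521.
  i=11: a_11=4, p_11 = 4*1758061 + 1364557 = 8396801, q_11 = 4*91521 + 71036 = 437120.
Check: 8396801^2 - 369*437120^2 = 70506267033601 - 70506267033600 = 1, so (x, y) = (8396801, 437120) solves the equation, and by the theorem it is the least positive solution.

(x, y) = (8396801, 437120)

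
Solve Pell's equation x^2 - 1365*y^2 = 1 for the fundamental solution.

First expand sqrt(1365) as a continued fraction. With x_i = (sqrt(1365) + m_i)/d_i and (m_0, d_0) = (0, 1): a_0 = floor(sqrt(1365)) = 36, since 36^2 = 1296 <= 1365 < 1369 = 37^2.
Iterate m_{i+1} = d_i*a_i - m_i, d_{i+1} = (1365 - m_{i+1}^2)/d_i, a_{i+1} = floor((a_0 + m_{i+1})/d_{i+1}):
  m_1 = 1*36 - 0 = 36, d_1 = (1365 - 36^2)/1 = 69/1 = 69, a_1 = floor((36 + 36)/69) = 1.
  m_2 = 69*1 - 36 = 33, d_2 = (1365 - 33^2)/69 = 276/69 = 4, a_2 = floor((36 + 33)/4) = 17.
  m_3 = 4*17 - 33 = 35, d_3 = (1365 - 35^2)/4 = 140/4 = 35, a_3 = floor((36 + 35)/35) = 2.
  m_4 = 35*2 - 35 = 35, d_4 = (1365 - 35^2)/35 = 140/35 = 4, a_4 = floor((36 + 35)/4) = 17.
  m_5 = 4*17 - 35 = 33, d_5 = (1365 - 33^2)/4 = 276/4 = 69, a_5 = floor((36 + 33)/69) = 1.
  m_6 = 69*1 - 33 = 36, d_6 = (1365 - 36^2)/69 = 69/69 = 1, a_6 = floor((36 + 36)/1) = 72.
  m_7 = 1*72 - 36 = 36, d_7 = (1365 - 36^2)/1 = 69/1 = 69: (m_7, d_7) = (m_1, d_1) = (36, 69), so from here the quotients repeat a_1, ..., a_6; the period length is 6.
So sqrt(1365) = [36; (1, 17, 2, 17, 1, 72)] with period length k = 6.
k is even, so the fundamental solution of x^2 - 1365y^2 = 1 is (p_{k-1}, q_{k-1}) = (p_5, q_5); compute convergents through index 5.
Convergents (p_i = a_i*p_{i-1} + p_{i-2}, q_i = a_i*q_{i-1} + q_{i-2} with p_{-2}=0, p_{-1}=1, q_{-2}=1, q_{-1}=0):
  i=0: a_0=36, p_0 = 36*1 + 0 = 36, q_0 = 36*0 + 1 = 1.
  i=1: a_1=1, p_1 = 1*36 + 1 = 37, q_1 = 1*1 + 0 = 1.
  i=2: a_2=17, p_2 = 17*37 + 36 = 665, q_2 = 17*1 + 1 = 18.
  i=3: a_3=2, p_3 = 2*665 + 37 = 1367, q_3 = 2*18 + 1 = 37.
  i=4: a_4=17, p_4 = 17*1367 + 665 = 23904, q_4 = 17*37 + 18 = 647.
  i=5: a_5=1, p_5 = 1*23904 + 1367 = 25271, q_5 = 1*647 + 37 = 684.
Check: 25271^2 - 1365*684^2 = 638623441 - 638623440 = 1, so (x, y) = (25271, 684) solves the equation, and by the theorem it is the least positive solution.

(x, y) = (25271, 684)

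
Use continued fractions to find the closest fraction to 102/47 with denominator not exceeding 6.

Expand x = 102/47 as a continued fraction with the Euclidean algorithm:
  102 = 2*47 + 8, so a_0 = 2.
  47 = 5*8 + 7, so a_1 = 5.
  8 = 1*7 + 1, so a_2 = 1.
  7 = 7*1 + 0, so a_3 = 7.
so x = [2; 5, 1, 7].
Convergents (p_i = a_i*p_{i-1} + p_{i-2}, q_i = a_i*q_{i-1} + q_{i-2} with p_{-2}=0, p_{-1}=1, q_{-2}=1, q_{-1}=0), until the denominator exceeds 6:
  i=0: a_0=2, p_0 = 2*1 + 0 = 2, q_0 = 2*0 + 1 = 1.
  i=1: a_1=5, p_1 = 5*2 + 1 = 11, q_1 = 5*1 + 0 = 5.
  i=2: a_2=1, p_2 = 1*11 + 2 = 13, q_2 = 1*5 + 1 = 6.
  i=3: a_3=7, p_3 = 7*13 + 11 = 102, q_3 = 7*6 + 5 = 47.
q_3 = 47 > 6, so the last convergent with denominator <= 6 is p_2/q_2 = 13/6.
The closest fraction with denominator <= 6 is either p_2/q_2 or the intermediate fraction (k*p_2 + p_1)/(k*q_2 + q_1) with the largest k >= 1 whose denominator stays <= 6; these approach x as k grows, and every other convergent or intermediate fraction in range is farther away.
Largest k: floor((6 - q_1)/q_2) = floor((6 - 5)/6) = 0.
Since k = 0, no intermediate fraction beyond p_2/q_2 has denominator <= 6, so the convergent 13/6 is the closest (its error is |102*6 - 13*47|/(47*6) = 1/282).

13/6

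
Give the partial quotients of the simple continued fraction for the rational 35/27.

Run the Euclidean algorithm on 35 and 27; the successive quotients are the partial quotients a_0, a_1, ... (each step inverts the fractional part left over by the previous one):
  35 = 1*27 + 8, so a_0 = 1.
  27 = 3*8 + 3, so a_1 = 3.
  8 = 2*3 + 2, so a_2 = 2.
  3 = 1*2 + 1, so a_3 = 1.
  2 = 2*1 + 0, so a_4 = 2.
The remainder reaches 0 after 5 divisions, so the expansion has 5 partial quotients, read off in order.

[1; 3, 2, 1, 2]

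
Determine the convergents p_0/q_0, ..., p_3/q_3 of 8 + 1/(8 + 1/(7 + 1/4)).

Using the convergent recurrence p_i = a_i*p_{i-1} + p_{i-2}, q_i = a_i*q_{i-1} + q_{i-2} with p_{-2}=0, p_{-1}=1, q_{-2}=1, q_{-1}=0:
  i=0: a_0=8, p_0 = 8*1 + 0 = 8, q_0 = 8*0 + 1 = 1.
  i=1: a_1=8, p_1 = 8*8 + 1 = 65, q_1 = 8*1 + 0 = 8.
  i=2: a_2=7, p_2 = 7*65 + 8 = 463, q_2 = 7*8 + 1 = 57.
  i=3: a_3=4, p_3 = 4*463 + 65 = 1917, q_3 = 4*57 + 8 = 236.

8/1, 65/8, 463/57, 1917/236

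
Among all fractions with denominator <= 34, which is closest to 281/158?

Expand x = 281/158 as a continued fraction with the Euclidean algorithm:
  281 = 1*158 + 123, so a_0 = 1.
  158 = 1*123 + 35, so a_1 = 1.
  123 = 3*35 + 18, so a_2 = 3.
  35 = 1*18 + 17, so a_3 = 1.
  18 = 1*17 + 1, so a_4 = 1.
  17 = 17*1 + 0, so a_5 = 17.
so x = [1; 1, 3, 1, 1, 17].
Convergents (p_i = a_i*p_{i-1} + p_{i-2}, q_i = a_i*q_{i-1} + q_{i-2} with p_{-2}=0, p_{-1}=1, q_{-2}=1, q_{-1}=0), until the denominator exceeds 34:
  i=0: a_0=1, p_0 = 1*1 + 0 = 1, q_0 = 1*0 + 1 = 1.
  i=1: a_1=1, p_1 = 1*1 + 1 = 2, q_1 = 1*1 + 0 = 1.
  i=2: a_2=3, p_2 = 3*2 + 1 = 7, q_2 = 3*1 + 1 = 4.
  i=3: a_3=1, p_3 = 1*7 + 2 = 9, q_3 = 1*4 + 1 = 5.
  i=4: a_4=1, p_4 = 1*9 + 7 = 16, q_4 = 1*5 + 4 = 9.
  i=5: a_5=17, p_5 = 17*16 + 9 = 281, q_5 = 17*9 + 5 = 158.
q_5 = 158 > 34, so the last convergent with denominator <= 34 is p_4/q_4 = 16/9.
The closest fraction with denominator <= 34 is either p_4/q_4 or the intermediate fraction (k*p_4 + p_3)/(k*q_4 + q_3) with the largest k >= 1 whose denominator stays <= 34; these approach x as k grows, and every other convergent or intermediate fraction in range is farther away.
Largest k: floor((34 - q_3)/q_4) = floor((34 - 5)/9) = 3.
That gives (3*16 + 9)/(3*9 + 5) = 57/32.
Compare the errors: |x - 16/9| = |281*9 - 16*158|/(158*9) = 1/1422, and |x - 57/32| = |281*32 - 57*158|/(158*32) = 14/5056.
Cross-multiplying, 1*5056 = 5056 < 19908 = 14*1422, so 1/1422 is smaller: the convergent 16/9 is closer to x than 57/32.

16/9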